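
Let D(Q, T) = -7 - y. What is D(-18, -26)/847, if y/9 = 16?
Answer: -151/847 ≈ -0.17828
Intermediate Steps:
y = 144 (y = 9*16 = 144)
D(Q, T) = -151 (D(Q, T) = -7 - 1*144 = -7 - 144 = -151)
D(-18, -26)/847 = -151/847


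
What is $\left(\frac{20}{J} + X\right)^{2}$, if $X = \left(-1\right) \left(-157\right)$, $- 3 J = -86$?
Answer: $\frac{45981961}{1849} \approx 24869.0$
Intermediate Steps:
$J = \frac{86}{3}$ ($J = \left(- \frac{1}{3}\right) \left(-86\right) = \frac{86}{3} \approx 28.667$)
$X = 157$
$\left(\frac{20}{J} + X\right)^{2} = \left(\frac{20}{\frac{86}{3}} + 157\right)^{2} = \left(20 \cdot \frac{3}{86} + 157\right)^{2} = \left(\frac{30}{43} + 157\right)^{2} = \left(\frac{6781}{43}\right)^{2} = \frac{45981961}{1849}$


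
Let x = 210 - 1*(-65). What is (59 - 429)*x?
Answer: -101750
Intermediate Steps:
x = 275 (x = 210 + 65 = 275)
(59 - 429)*x = (59 - 429)*275 = -370*275 = -101750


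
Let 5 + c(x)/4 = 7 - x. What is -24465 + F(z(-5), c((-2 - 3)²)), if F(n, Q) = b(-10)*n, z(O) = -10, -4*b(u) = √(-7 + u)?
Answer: -24465 + 5*I*√17/2 ≈ -24465.0 + 10.308*I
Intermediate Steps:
b(u) = -√(-7 + u)/4
c(x) = 8 - 4*x (c(x) = -20 + 4*(7 - x) = -20 + (28 - 4*x) = 8 - 4*x)
F(n, Q) = -I*n*√17/4 (F(n, Q) = (-√(-7 - 10)/4)*n = (-I*√17/4)*n = -I*n*√17/4)
-24465 + F(z(-5), c((-2 - 3)²)) = -24465 - ¼*I*(-10)*√17 = -24465 + 5*I*√17/2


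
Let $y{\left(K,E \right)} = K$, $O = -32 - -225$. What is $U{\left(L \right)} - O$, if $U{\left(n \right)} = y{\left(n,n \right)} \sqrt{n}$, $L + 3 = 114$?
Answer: $-193 + 111 \sqrt{111} \approx 976.46$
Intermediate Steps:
$O = 193$ ($O = -32 + 225 = 193$)
$L = 111$ ($L = -3 + 114 = 111$)
$U{\left(n \right)} = n^{\frac{3}{2}}$ ($U{\left(n \right)} = n \sqrt{n} = n^{\frac{3}{2}}$)
$U{\left(L \right)} - O = 111^{\frac{3}{2}} - 193 = 111 \sqrt{111} - 193 = -193 + 111 \sqrt{111}$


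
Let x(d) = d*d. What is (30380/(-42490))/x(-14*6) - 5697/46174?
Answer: -872151605/7062959736 ≈ -0.12348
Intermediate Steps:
x(d) = d²
(30380/(-42490))/x(-14*6) - 5697/46174 = (30380/(-42490))/((-14*6)²) - 5697/46174 = (30380*(-1/42490))/((-84)²) - 5697*1/46174 = -434/607/7056 - 5697/46174 = -434/607*1/7056 - 5697/46174 = -31/305928 - 5697/46174 = -872151605/7062959736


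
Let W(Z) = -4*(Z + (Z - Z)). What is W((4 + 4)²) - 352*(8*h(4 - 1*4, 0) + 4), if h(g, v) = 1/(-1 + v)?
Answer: 1152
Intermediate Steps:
W(Z) = -4*Z (W(Z) = -4*(Z + 0) = -4*Z)
W((4 + 4)²) - 352*(8*h(4 - 1*4, 0) + 4) = -4*(4 + 4)² - 352*(8/(-1 + 0) + 4) = -4*8² - 352*(8/(-1) + 4) = -4*64 - 352*(8*(-1) + 4) = -256 - 352*(-8 + 4) = -256 - 352*(-4) = -256 + 1408 = 1152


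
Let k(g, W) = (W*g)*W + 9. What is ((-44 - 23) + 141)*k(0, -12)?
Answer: 666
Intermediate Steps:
k(g, W) = 9 + g*W**2 (k(g, W) = g*W**2 + 9 = 9 + g*W**2)
((-44 - 23) + 141)*k(0, -12) = ((-44 - 23) + 141)*(9 + 0*(-12)**2) = (-67 + 141)*(9 + 0*144) = 74*(9 + 0) = 74*9 = 666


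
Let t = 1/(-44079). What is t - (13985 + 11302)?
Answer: -1114625674/44079 ≈ -25287.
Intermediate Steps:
t = -1/44079 ≈ -2.2687e-5
t - (13985 + 11302) = -1/44079 - (13985 + 11302) = -1/44079 - 1*25287 = -1/44079 - 25287 = -1114625674/44079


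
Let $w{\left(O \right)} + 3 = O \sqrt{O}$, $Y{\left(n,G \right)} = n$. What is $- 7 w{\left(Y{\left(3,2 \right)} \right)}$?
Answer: $21 - 21 \sqrt{3} \approx -15.373$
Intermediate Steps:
$w{\left(O \right)} = -3 + O^{\frac{3}{2}}$ ($w{\left(O \right)} = -3 + O \sqrt{O} = -3 + O^{\frac{3}{2}}$)
$- 7 w{\left(Y{\left(3,2 \right)} \right)} = - 7 \left(-3 + 3^{\frac{3}{2}}\right) = - 7 \left(-3 + 3 \sqrt{3}\right) = 21 - 21 \sqrt{3}$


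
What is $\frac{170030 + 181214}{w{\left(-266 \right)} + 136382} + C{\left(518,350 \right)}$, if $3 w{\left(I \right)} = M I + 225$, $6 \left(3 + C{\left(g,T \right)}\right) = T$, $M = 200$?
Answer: $\frac{62285582}{1068513} \approx 58.292$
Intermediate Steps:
$C{\left(g,T \right)} = -3 + \frac{T}{6}$
$w{\left(I \right)} = 75 + \frac{200 I}{3}$ ($w{\left(I \right)} = \frac{200 I + 225}{3} = \frac{225 + 200 I}{3} = 75 + \frac{200 I}{3}$)
$\frac{170030 + 181214}{w{\left(-266 \right)} + 136382} + C{\left(518,350 \right)} = \frac{170030 + 181214}{\left(75 + \frac{200}{3} \left(-266\right)\right) + 136382} + \left(-3 + \frac{1}{6} \cdot 350\right) = \frac{351244}{\left(75 - \frac{53200}{3}\right) + 136382} + \left(-3 + \frac{175}{3}\right) = \frac{351244}{- \frac{52975}{3} + 136382} + \frac{166}{3} = \frac{351244}{\frac{356171}{3}} + \frac{166}{3} = 351244 \cdot \frac{3}{356171} + \frac{166}{3} = \frac{1053732}{356171} + \frac{166}{3} = \frac{62285582}{1068513}$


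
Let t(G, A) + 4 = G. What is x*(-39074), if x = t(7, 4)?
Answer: -117222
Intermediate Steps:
t(G, A) = -4 + G
x = 3 (x = -4 + 7 = 3)
x*(-39074) = 3*(-39074) = -117222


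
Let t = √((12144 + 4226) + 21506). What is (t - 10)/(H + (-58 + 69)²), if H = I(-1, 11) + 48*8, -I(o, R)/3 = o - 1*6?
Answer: -5/263 + √9469/263 ≈ 0.35098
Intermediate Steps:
I(o, R) = 18 - 3*o (I(o, R) = -3*(o - 1*6) = -3*(o - 6) = -3*(-6 + o) = 18 - 3*o)
H = 405 (H = (18 - 3*(-1)) + 48*8 = (18 + 3) + 384 = 21 + 384 = 405)
t = 2*√9469 (t = √(16370 + 21506) = √37876 = 2*√9469 ≈ 194.62)
(t - 10)/(H + (-58 + 69)²) = (2*√9469 - 10)/(405 + (-58 + 69)²) = (-10 + 2*√9469)/(405 + 11²) = (-10 + 2*√9469)/(405 + 121) = (-10 + 2*√9469)/526 = (-10 + 2*√9469)*(1/526) = -5/263 + √9469/263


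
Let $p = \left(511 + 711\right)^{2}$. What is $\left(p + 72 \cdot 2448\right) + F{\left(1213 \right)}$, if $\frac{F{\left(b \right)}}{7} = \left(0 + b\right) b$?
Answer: $11969123$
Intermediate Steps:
$F{\left(b \right)} = 7 b^{2}$ ($F{\left(b \right)} = 7 \left(0 + b\right) b = 7 b b = 7 b^{2}$)
$p = 1493284$ ($p = 1222^{2} = 1493284$)
$\left(p + 72 \cdot 2448\right) + F{\left(1213 \right)} = \left(1493284 + 72 \cdot 2448\right) + 7 \cdot 1213^{2} = \left(1493284 + 176256\right) + 7 \cdot 1471369 = 1669540 + 10299583 = 11969123$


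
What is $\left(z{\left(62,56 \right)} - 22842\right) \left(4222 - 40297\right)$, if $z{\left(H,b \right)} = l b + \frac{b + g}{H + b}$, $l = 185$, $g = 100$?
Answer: $\frac{26564187000}{59} \approx 4.5024 \cdot 10^{8}$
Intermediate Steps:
$z{\left(H,b \right)} = 185 b + \frac{100 + b}{H + b}$ ($z{\left(H,b \right)} = 185 b + \frac{b + 100}{H + b} = 185 b + \frac{100 + b}{H + b}$)
$\left(z{\left(62,56 \right)} - 22842\right) \left(4222 - 40297\right) = \left(\frac{100 + 56 + 185 \cdot 56^{2} + 185 \cdot 62 \cdot 56}{62 + 56} - 22842\right) \left(4222 - 40297\right) = \left(\frac{100 + 56 + 185 \cdot 3136 + 642320}{118} - 22842\right) \left(-36075\right) = \left(\frac{100 + 56 + 580160 + 642320}{118} - 22842\right) \left(-36075\right) = \left(\frac{1}{118} \cdot 1222636 - 22842\right) \left(-36075\right) = \left(\frac{611318}{59} - 22842\right) \left(-36075\right) = \left(- \frac{736360}{59}\right) \left(-36075\right) = \frac{26564187000}{59}$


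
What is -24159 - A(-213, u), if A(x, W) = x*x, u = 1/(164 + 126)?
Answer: -69528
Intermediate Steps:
u = 1/290 ≈ 0.0034483
A(x, W) = x**2
-24159 - A(-213, u) = -24159 - 1*(-213)**2 = -24159 - 1*45369 = -24159 - 45369 = -69528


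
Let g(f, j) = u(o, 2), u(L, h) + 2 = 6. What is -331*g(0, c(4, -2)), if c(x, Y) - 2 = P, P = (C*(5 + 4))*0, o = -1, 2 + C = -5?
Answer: -1324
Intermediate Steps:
C = -7 (C = -2 - 5 = -7)
P = 0 (P = -7*(5 + 4)*0 = -7*9*0 = -63*0 = 0)
u(L, h) = 4 (u(L, h) = -2 + 6 = 4)
c(x, Y) = 2 (c(x, Y) = 2 + 0 = 2)
g(f, j) = 4
-331*g(0, c(4, -2)) = -331*4 = -1324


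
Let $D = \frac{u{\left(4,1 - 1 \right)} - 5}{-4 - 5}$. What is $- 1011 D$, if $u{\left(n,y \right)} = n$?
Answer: $- \frac{337}{3} \approx -112.33$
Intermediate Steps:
$D = \frac{1}{9}$ ($D = \frac{4 - 5}{-4 - 5} = - \frac{1}{-9} = \left(-1\right) \left(- \frac{1}{9}\right) = \frac{1}{9} \approx 0.11111$)
$- 1011 D = \left(-1011\right) \frac{1}{9} = - \frac{337}{3}$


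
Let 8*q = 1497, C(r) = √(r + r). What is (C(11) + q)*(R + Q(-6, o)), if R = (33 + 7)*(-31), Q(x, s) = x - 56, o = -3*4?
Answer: -974547/4 - 1302*√22 ≈ -2.4974e+5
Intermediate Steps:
C(r) = √2*√r (C(r) = √(2*r) = √2*√r)
q = 1497/8 (q = (⅛)*1497 = 1497/8 ≈ 187.13)
o = -12
Q(x, s) = -56 + x
R = -1240 (R = 40*(-31) = -1240)
(C(11) + q)*(R + Q(-6, o)) = (√2*√11 + 1497/8)*(-1240 + (-56 - 6)) = (√22 + 1497/8)*(-1240 - 62) = (1497/8 + √22)*(-1302) = -974547/4 - 1302*√22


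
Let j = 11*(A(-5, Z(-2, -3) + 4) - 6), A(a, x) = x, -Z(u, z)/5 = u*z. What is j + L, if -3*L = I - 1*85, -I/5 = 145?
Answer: -82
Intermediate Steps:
I = -725 (I = -5*145 = -725)
Z(u, z) = -5*u*z
L = 270 (L = -(-725 - 1*85)/3 = -(-725 - 85)/3 = -1/3*(-810) = 270)
j = -352 (j = 11*((-5*(-2)*(-3) + 4) - 6) = 11*((-30 + 4) - 6) = 11*(-26 - 6) = 11*(-32) = -352)
j + L = -352 + 270 = -82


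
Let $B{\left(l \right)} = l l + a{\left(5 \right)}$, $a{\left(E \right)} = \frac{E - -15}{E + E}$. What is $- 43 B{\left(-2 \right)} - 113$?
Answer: $-371$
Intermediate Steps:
$a{\left(E \right)} = \frac{15 + E}{2 E}$ ($a{\left(E \right)} = \frac{E + 15}{2 E} = \left(15 + E\right) \frac{1}{2 E} = \frac{15 + E}{2 E}$)
$B{\left(l \right)} = 2 + l^{2}$ ($B{\left(l \right)} = l l + \frac{15 + 5}{2 \cdot 5} = l^{2} + \frac{1}{2} \cdot \frac{1}{5} \cdot 20 = l^{2} + 2 = 2 + l^{2}$)
$- 43 B{\left(-2 \right)} - 113 = - 43 \left(2 + \left(-2\right)^{2}\right) - 113 = - 43 \left(2 + 4\right) - 113 = \left(-43\right) 6 - 113 = -258 - 113 = -371$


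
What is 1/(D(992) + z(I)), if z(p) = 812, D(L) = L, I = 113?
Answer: 1/1804 ≈ 0.00055432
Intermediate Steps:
1/(D(992) + z(I)) = 1/(992 + 812) = 1/1804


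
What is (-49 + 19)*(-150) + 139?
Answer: 4639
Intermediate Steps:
(-49 + 19)*(-150) + 139 = -30*(-150) + 139 = 4500 + 139 = 4639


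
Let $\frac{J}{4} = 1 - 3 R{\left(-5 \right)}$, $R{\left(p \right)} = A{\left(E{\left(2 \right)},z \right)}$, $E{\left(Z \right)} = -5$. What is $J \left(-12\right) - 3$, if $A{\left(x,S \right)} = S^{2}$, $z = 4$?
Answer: $2253$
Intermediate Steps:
$R{\left(p \right)} = 16$ ($R{\left(p \right)} = 4^{2} = 16$)
$J = -188$ ($J = 4 \left(1 - 48\right) = 4 \left(-47\right) = -188$)
$J \left(-12\right) - 3 = \left(-188\right) \left(-12\right) - 3 = 2256 - 3 = 2253$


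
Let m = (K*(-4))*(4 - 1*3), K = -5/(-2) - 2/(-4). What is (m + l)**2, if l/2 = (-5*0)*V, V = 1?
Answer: 144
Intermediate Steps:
K = 3 (K = -5*(-1/2) - 2*(-1/4) = 5/2 + 1/2 = 3)
l = 0 (l = 2*(-5*0*1) = 2*(0*1) = 2*0 = 0)
m = -12 (m = (3*(-4))*(4 - 1*3) = -12*(4 - 3) = -12*1 = -12)
(m + l)**2 = (-12 + 0)**2 = (-12)**2 = 144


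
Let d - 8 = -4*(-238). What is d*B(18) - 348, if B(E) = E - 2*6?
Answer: 5412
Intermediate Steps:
d = 960 (d = 8 - 4*(-238) = 8 + 952 = 960)
B(E) = -12 + E (B(E) = E - 1*12 = E - 12 = -12 + E)
d*B(18) - 348 = 960*(-12 + 18) - 348 = 960*6 - 348 = 5760 - 348 = 5412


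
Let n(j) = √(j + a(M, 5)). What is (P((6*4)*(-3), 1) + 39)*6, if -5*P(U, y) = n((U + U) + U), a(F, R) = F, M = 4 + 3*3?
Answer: 234 - 6*I*√203/5 ≈ 234.0 - 17.097*I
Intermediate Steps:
M = 13 (M = 4 + 9 = 13)
n(j) = √(13 + j) (n(j) = √(j + 13) = √(13 + j))
P(U, y) = -√(13 + 3*U)/5 (P(U, y) = -√(13 + ((U + U) + U))/5 = -√(13 + (2*U + U))/5 = -√(13 + 3*U)/5)
(P((6*4)*(-3), 1) + 39)*6 = (-√(13 + 3*((6*4)*(-3)))/5 + 39)*6 = (-√(13 + 3*(24*(-3)))/5 + 39)*6 = (-√(13 + 3*(-72))/5 + 39)*6 = (-√(13 - 216)/5 + 39)*6 = (-I*√203/5 + 39)*6 = (39 - I*√203/5)*6 = 234 - 6*I*√203/5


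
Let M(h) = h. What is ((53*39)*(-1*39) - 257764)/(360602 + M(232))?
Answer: -338377/360834 ≈ -0.93776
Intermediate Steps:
((53*39)*(-1*39) - 257764)/(360602 + M(232)) = ((53*39)*(-1*39) - 257764)/(360602 + 232) = (2067*(-39) - 257764)/360834 = (-80613 - 257764)*(1/360834) = -338377*1/360834 = -338377/360834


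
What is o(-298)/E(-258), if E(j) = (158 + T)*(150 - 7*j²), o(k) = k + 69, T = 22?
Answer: 229/83843640 ≈ 2.7313e-6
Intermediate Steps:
o(k) = 69 + k
E(j) = 27000 - 1260*j² (E(j) = (158 + 22)*(150 - 7*j²) = 180*(150 - 7*j²) = 27000 - 1260*j²)
o(-298)/E(-258) = (69 - 298)/(27000 - 1260*(-258)²) = -229/(27000 - 1260*66564) = -229/(27000 - 83870640) = -229/(-83843640) = -229*(-1/83843640) = 229/83843640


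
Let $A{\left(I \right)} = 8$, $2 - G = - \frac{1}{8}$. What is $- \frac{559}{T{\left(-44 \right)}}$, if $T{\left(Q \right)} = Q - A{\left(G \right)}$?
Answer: $\frac{43}{4} \approx 10.75$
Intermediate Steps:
$G = \frac{17}{8}$ ($G = 2 - - \frac{1}{8} = 2 + \frac{1}{8} = \frac{17}{8} \approx 2.125$)
$T{\left(Q \right)} = -8 + Q$ ($T{\left(Q \right)} = Q - 8 = -8 + Q$)
$- \frac{559}{T{\left(-44 \right)}} = - \frac{559}{-8 - 44} = - \frac{559}{-52} = \left(-559\right) \left(- \frac{1}{52}\right) = \frac{43}{4}$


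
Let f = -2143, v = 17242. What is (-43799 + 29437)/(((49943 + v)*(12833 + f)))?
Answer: -7181/359103825 ≈ -1.9997e-5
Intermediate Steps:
(-43799 + 29437)/(((49943 + v)*(12833 + f))) = (-43799 + 29437)/(((49943 + 17242)*(12833 - 2143))) = -14362/(67185*10690) = -14362/718207650 = -14362*1/718207650 = -7181/359103825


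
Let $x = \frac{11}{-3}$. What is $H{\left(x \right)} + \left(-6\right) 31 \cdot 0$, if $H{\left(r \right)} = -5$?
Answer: $-5$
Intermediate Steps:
$x = - \frac{11}{3}$ ($x = 11 \left(- \frac{1}{3}\right) = - \frac{11}{3} \approx -3.6667$)
$H{\left(x \right)} + \left(-6\right) 31 \cdot 0 = -5 + \left(-6\right) 31 \cdot 0 = -5 - 0 = -5 + 0 = -5$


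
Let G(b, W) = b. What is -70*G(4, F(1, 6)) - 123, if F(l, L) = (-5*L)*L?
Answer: -403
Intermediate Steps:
F(l, L) = -5*L²
-70*G(4, F(1, 6)) - 123 = -70*4 - 123 = -280 - 123 = -403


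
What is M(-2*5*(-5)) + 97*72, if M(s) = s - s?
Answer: 6984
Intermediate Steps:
M(s) = 0
M(-2*5*(-5)) + 97*72 = 0 + 97*72 = 0 + 6984 = 6984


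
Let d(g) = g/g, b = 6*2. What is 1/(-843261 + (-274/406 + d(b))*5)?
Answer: -203/171181653 ≈ -1.1859e-6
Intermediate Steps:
b = 12
d(g) = 1
1/(-843261 + (-274/406 + d(b))*5) = 1/(-843261 + (-274/406 + 1)*5) = 1/(-843261 + (-274*1/406 + 1)*5) = 1/(-843261 + (-137/203 + 1)*5) = 1/(-843261 + (66/203)*5) = 1/(-843261 + 330/203) = 1/(-171181653/203) = -203/171181653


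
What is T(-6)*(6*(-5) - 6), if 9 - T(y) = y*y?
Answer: 972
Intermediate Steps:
T(y) = 9 - y**2 (T(y) = 9 - y*y = 9 - y**2)
T(-6)*(6*(-5) - 6) = (9 - 1*(-6)**2)*(6*(-5) - 6) = (9 - 1*36)*(-30 - 6) = (9 - 36)*(-36) = -27*(-36) = 972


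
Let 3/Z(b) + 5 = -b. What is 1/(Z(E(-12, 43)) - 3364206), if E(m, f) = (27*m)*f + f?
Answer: -4628/15569545367 ≈ -2.9725e-7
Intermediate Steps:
E(m, f) = f + 27*f*m (E(m, f) = 27*f*m + f = f + 27*f*m)
Z(b) = 3/(-5 - b)
1/(Z(E(-12, 43)) - 3364206) = 1/(-3/(5 + 43*(1 + 27*(-12))) - 3364206) = 1/(-3/(5 + 43*(1 - 324)) - 3364206) = 1/(-3/(5 + 43*(-323)) - 3364206) = 1/(-3/(5 - 13889) - 3364206) = 1/(-3/(-13884) - 3364206) = 1/(-3*(-1/13884) - 3364206) = 1/(1/4628 - 3364206) = 1/(-15569545367/4628) = -4628/15569545367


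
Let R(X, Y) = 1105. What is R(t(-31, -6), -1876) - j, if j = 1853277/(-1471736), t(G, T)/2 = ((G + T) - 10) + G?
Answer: 1628121557/1471736 ≈ 1106.3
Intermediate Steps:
t(G, T) = -20 + 2*T + 4*G (t(G, T) = 2*(((G + T) - 10) + G) = 2*((-10 + G + T) + G) = 2*(-10 + T + 2*G) = -20 + 2*T + 4*G)
j = -1853277/1471736 (j = 1853277*(-1/1471736) = -1853277/1471736 ≈ -1.2592)
R(t(-31, -6), -1876) - j = 1105 - 1*(-1853277/1471736) = 1105 + 1853277/1471736 = 1628121557/1471736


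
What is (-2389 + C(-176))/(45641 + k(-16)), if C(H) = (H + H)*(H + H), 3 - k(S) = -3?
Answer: 121515/45647 ≈ 2.6621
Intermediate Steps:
k(S) = 6 (k(S) = 3 - 1*(-3) = 3 + 3 = 6)
C(H) = 4*H² (C(H) = (2*H)*(2*H) = 4*H²)
(-2389 + C(-176))/(45641 + k(-16)) = (-2389 + 4*(-176)²)/(45641 + 6) = (-2389 + 4*30976)/45647 = (-2389 + 123904)*(1/45647) = 121515*(1/45647) = 121515/45647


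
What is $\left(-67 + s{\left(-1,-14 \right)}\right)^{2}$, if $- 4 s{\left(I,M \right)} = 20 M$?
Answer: $9$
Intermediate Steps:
$s{\left(I,M \right)} = - 5 M$ ($s{\left(I,M \right)} = - \frac{20 M}{4} = - 5 M$)
$\left(-67 + s{\left(-1,-14 \right)}\right)^{2} = \left(-67 - -70\right)^{2} = \left(-67 + 70\right)^{2} = 3^{2} = 9$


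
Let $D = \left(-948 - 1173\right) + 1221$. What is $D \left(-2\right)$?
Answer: $1800$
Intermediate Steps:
$D = -900$ ($D = -2121 + 1221 = -900$)
$D \left(-2\right) = \left(-900\right) \left(-2\right) = 1800$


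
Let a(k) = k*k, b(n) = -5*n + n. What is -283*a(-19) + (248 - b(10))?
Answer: -101875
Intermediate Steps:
b(n) = -4*n
a(k) = k²
-283*a(-19) + (248 - b(10)) = -283*(-19)² + (248 - (-4)*10) = -283*361 + (248 - 1*(-40)) = -102163 + (248 + 40) = -102163 + 288 = -101875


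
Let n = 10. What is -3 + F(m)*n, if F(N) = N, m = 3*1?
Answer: 27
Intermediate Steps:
m = 3
-3 + F(m)*n = -3 + 3*10 = -3 + 30 = 27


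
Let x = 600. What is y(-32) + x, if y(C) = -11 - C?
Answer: 621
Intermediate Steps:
y(-32) + x = (-11 - 1*(-32)) + 600 = (-11 + 32) + 600 = 21 + 600 = 621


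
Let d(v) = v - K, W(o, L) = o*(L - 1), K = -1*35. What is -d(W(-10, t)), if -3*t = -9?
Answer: -15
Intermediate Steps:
t = 3 (t = -1/3*(-9) = 3)
K = -35
W(o, L) = o*(-1 + L)
d(v) = 35 + v (d(v) = v - 1*(-35) = v + 35 = 35 + v)
-d(W(-10, t)) = -(35 - 10*(-1 + 3)) = -(35 - 10*2) = -(35 - 20) = -1*15 = -15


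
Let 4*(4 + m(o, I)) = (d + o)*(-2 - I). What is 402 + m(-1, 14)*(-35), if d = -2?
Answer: 122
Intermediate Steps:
m(o, I) = -4 + (-2 + o)*(-2 - I)/4 (m(o, I) = -4 + ((-2 + o)*(-2 - I))/4 = -4 + (-2 + o)*(-2 - I)/4)
402 + m(-1, 14)*(-35) = 402 + (-3 + (½)*14 - ½*(-1) - ¼*14*(-1))*(-35) = 402 + (-3 + 7 + ½ + 7/2)*(-35) = 402 + 8*(-35) = 402 - 280 = 122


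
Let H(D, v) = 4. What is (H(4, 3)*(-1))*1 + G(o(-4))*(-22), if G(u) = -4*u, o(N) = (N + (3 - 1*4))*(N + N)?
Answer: 3516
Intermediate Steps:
o(N) = 2*N*(-1 + N) (o(N) = (N + (3 - 4))*(2*N) = (N - 1)*(2*N) = (-1 + N)*(2*N) = 2*N*(-1 + N))
(H(4, 3)*(-1))*1 + G(o(-4))*(-22) = (4*(-1))*1 - 8*(-4)*(-1 - 4)*(-22) = -4*1 - 8*(-4)*(-5)*(-22) = -4 - 4*40*(-22) = -4 - 160*(-22) = -4 + 3520 = 3516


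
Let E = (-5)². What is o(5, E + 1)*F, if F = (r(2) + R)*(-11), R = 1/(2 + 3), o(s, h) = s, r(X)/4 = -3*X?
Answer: 1309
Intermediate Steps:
r(X) = -12*X (r(X) = 4*(-3*X) = -12*X)
E = 25
R = ⅕ (R = 1/5 = ⅕ ≈ 0.20000)
F = 1309/5 (F = (-12*2 + ⅕)*(-11) = (-24 + ⅕)*(-11) = -119/5*(-11) = 1309/5 ≈ 261.80)
o(5, E + 1)*F = 5*(1309/5) = 1309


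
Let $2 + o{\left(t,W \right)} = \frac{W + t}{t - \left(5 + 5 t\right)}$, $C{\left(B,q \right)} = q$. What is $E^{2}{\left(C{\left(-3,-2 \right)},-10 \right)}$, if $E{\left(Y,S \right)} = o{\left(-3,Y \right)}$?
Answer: $\frac{361}{49} \approx 7.3673$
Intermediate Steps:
$o{\left(t,W \right)} = -2 + \frac{W + t}{-5 - 4 t}$ ($o{\left(t,W \right)} = -2 + \frac{W + t}{t - \left(5 + 5 t\right)} = -2 + \frac{W + t}{-5 - 4 t}$)
$E{\left(Y,S \right)} = - \frac{17}{7} + \frac{Y}{7}$ ($E{\left(Y,S \right)} = \frac{-10 - Y - -27}{5 + 4 \left(-3\right)} = \frac{-10 - Y + 27}{5 - 12} = \frac{17 - Y}{-7} = - \frac{17 - Y}{7} = - \frac{17}{7} + \frac{Y}{7}$)
$E^{2}{\left(C{\left(-3,-2 \right)},-10 \right)} = \left(- \frac{17}{7} + \frac{1}{7} \left(-2\right)\right)^{2} = \left(- \frac{17}{7} - \frac{2}{7}\right)^{2} = \left(- \frac{19}{7}\right)^{2} = \frac{361}{49}$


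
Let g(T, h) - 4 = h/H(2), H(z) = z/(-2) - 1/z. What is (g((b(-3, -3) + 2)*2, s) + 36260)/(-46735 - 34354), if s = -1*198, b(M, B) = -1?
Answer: -36396/81089 ≈ -0.44884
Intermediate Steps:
s = -198
H(z) = -1/z - z/2 (H(z) = z*(-½) - 1/z = -z/2 - 1/z = -1/z - z/2)
g(T, h) = 4 - 2*h/3 (g(T, h) = 4 + h/(-1/2 - ½*2) = 4 + h/(-1*½ - 1) = 4 + h/(-½ - 1) = 4 + h/(-3/2) = 4 + h*(-⅔) = 4 - 2*h/3)
(g((b(-3, -3) + 2)*2, s) + 36260)/(-46735 - 34354) = ((4 - ⅔*(-198)) + 36260)/(-46735 - 34354) = ((4 + 132) + 36260)/(-81089) = (136 + 36260)*(-1/81089) = 36396*(-1/81089) = -36396/81089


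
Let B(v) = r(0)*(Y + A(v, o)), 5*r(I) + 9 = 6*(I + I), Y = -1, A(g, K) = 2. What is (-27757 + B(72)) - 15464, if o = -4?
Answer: -216114/5 ≈ -43223.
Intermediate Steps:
r(I) = -9/5 + 12*I/5 (r(I) = -9/5 + (6*(I + I))/5 = -9/5 + (6*(2*I))/5 = -9/5 + (12*I)/5 = -9/5 + 12*I/5)
B(v) = -9/5 (B(v) = (-9/5 + (12/5)*0)*(-1 + 2) = (-9/5 + 0)*1 = -9/5*1 = -9/5)
(-27757 + B(72)) - 15464 = (-27757 - 9/5) - 15464 = -138794/5 - 15464 = -216114/5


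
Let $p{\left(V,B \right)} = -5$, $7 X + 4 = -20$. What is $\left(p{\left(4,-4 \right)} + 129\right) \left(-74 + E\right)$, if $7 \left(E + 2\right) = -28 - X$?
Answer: $- \frac{483104}{49} \approx -9859.3$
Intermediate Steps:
$X = - \frac{24}{7}$ ($X = - \frac{4}{7} + \frac{1}{7} \left(-20\right) = - \frac{4}{7} - \frac{20}{7} = - \frac{24}{7} \approx -3.4286$)
$E = - \frac{270}{49}$ ($E = -2 + \frac{-28 - - \frac{24}{7}}{7} = -2 + \frac{-28 + \frac{24}{7}}{7} = -2 + \frac{1}{7} \left(- \frac{172}{7}\right) = -2 - \frac{172}{49} = - \frac{270}{49} \approx -5.5102$)
$\left(p{\left(4,-4 \right)} + 129\right) \left(-74 + E\right) = \left(-5 + 129\right) \left(-74 - \frac{270}{49}\right) = 124 \left(- \frac{3896}{49}\right) = - \frac{483104}{49}$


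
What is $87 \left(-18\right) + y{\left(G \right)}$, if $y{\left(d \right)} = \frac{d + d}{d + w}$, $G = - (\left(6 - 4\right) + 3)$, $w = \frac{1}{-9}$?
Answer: $- \frac{35973}{23} \approx -1564.0$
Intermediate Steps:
$w = - \frac{1}{9} \approx -0.11111$
$G = -5$ ($G = - (\left(6 - 4\right) + 3) = - (2 + 3) = \left(-1\right) 5 = -5$)
$y{\left(d \right)} = \frac{2 d}{- \frac{1}{9} + d}$ ($y{\left(d \right)} = \frac{d + d}{d - \frac{1}{9}} = \frac{2 d}{- \frac{1}{9} + d}$)
$87 \left(-18\right) + y{\left(G \right)} = 87 \left(-18\right) + 18 \left(-5\right) \frac{1}{-1 + 9 \left(-5\right)} = -1566 + 18 \left(-5\right) \frac{1}{-1 - 45} = -1566 + 18 \left(-5\right) \frac{1}{-46} = -1566 + 18 \left(-5\right) \left(- \frac{1}{46}\right) = -1566 + \frac{45}{23} = - \frac{35973}{23}$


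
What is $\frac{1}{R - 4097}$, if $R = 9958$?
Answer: $\frac{1}{5861} \approx 0.00017062$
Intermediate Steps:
$\frac{1}{R - 4097} = \frac{1}{9958 - 4097} = \frac{1}{5861}$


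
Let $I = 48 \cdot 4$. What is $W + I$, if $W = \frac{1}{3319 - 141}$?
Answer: $\frac{610177}{3178} \approx 192.0$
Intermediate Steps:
$W = \frac{1}{3178} \approx 0.00031466$
$I = 192$
$W + I = \frac{1}{3178} + 192 = \frac{610177}{3178}$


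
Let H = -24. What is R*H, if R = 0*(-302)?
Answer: 0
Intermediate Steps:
R = 0
R*H = 0*(-24) = 0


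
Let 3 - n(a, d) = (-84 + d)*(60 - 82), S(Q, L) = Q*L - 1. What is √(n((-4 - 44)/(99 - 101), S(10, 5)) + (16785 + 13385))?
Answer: 99*√3 ≈ 171.47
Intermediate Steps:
S(Q, L) = -1 + L*Q (S(Q, L) = L*Q - 1 = -1 + L*Q)
n(a, d) = -1845 + 22*d (n(a, d) = 3 - (-84 + d)*(60 - 82) = 3 - (-84 + d)*(-22) = 3 - (1848 - 22*d) = 3 + (-1848 + 22*d) = -1845 + 22*d)
√(n((-4 - 44)/(99 - 101), S(10, 5)) + (16785 + 13385)) = √((-1845 + 22*(-1 + 5*10)) + (16785 + 13385)) = √((-1845 + 22*(-1 + 50)) + 30170) = √((-1845 + 22*49) + 30170) = √((-1845 + 1078) + 30170) = √(-767 + 30170) = √29403 = 99*√3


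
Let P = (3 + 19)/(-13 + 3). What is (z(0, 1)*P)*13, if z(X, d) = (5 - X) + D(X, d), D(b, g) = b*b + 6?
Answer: -1573/5 ≈ -314.60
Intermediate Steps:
D(b, g) = 6 + b² (D(b, g) = b² + 6 = 6 + b²)
z(X, d) = 11 + X² - X (z(X, d) = (5 - X) + (6 + X²) = 11 + X² - X)
P = -11/5 (P = 22/(-10) = 22*(-⅒) = -11/5 ≈ -2.2000)
(z(0, 1)*P)*13 = ((11 + 0² - 1*0)*(-11/5))*13 = ((11 + 0 + 0)*(-11/5))*13 = (11*(-11/5))*13 = -121/5*13 = -1573/5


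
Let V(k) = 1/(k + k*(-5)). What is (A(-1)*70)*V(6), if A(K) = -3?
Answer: 35/4 ≈ 8.7500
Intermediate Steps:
V(k) = -1/(4*k) (V(k) = 1/(k - 5*k) = 1/(-4*k) = -1/(4*k))
(A(-1)*70)*V(6) = (-3*70)*(-1/4/6) = -(-105)/(2*6) = -210*(-1/24) = 35/4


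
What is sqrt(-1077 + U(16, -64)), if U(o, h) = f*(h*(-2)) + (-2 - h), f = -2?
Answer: I*sqrt(1271) ≈ 35.651*I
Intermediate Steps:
U(o, h) = -2 + 3*h (U(o, h) = -2*h*(-2) + (-2 - h) = -(-4)*h + (-2 - h) = 4*h + (-2 - h) = -2 + 3*h)
sqrt(-1077 + U(16, -64)) = sqrt(-1077 + (-2 + 3*(-64))) = sqrt(-1077 + (-2 - 192)) = sqrt(-1077 - 194) = sqrt(-1271) = I*sqrt(1271)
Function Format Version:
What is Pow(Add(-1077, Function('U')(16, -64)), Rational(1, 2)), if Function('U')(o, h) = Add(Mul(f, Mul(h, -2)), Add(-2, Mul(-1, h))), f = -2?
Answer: Mul(I, Pow(1271, Rational(1, 2))) ≈ Mul(35.651, I)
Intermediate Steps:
Function('U')(o, h) = Add(-2, Mul(3, h)) (Function('U')(o, h) = Add(Mul(-2, Mul(h, -2)), Add(-2, Mul(-1, h))) = Add(Mul(-2, Mul(-2, h)), Add(-2, Mul(-1, h))) = Add(Mul(4, h), Add(-2, Mul(-1, h))) = Add(-2, Mul(3, h)))
Pow(Add(-1077, Function('U')(16, -64)), Rational(1, 2)) = Pow(Add(-1077, Add(-2, Mul(3, -64))), Rational(1, 2)) = Pow(Add(-1077, Add(-2, -192)), Rational(1, 2)) = Pow(Add(-1077, -194), Rational(1, 2)) = Pow(-1271, Rational(1, 2)) = Mul(I, Pow(1271, Rational(1, 2)))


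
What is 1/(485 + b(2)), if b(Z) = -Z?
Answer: 1/483 ≈ 0.0020704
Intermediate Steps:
1/(485 + b(2)) = 1/(485 - 1*2) = 1/(485 - 2) = 1/483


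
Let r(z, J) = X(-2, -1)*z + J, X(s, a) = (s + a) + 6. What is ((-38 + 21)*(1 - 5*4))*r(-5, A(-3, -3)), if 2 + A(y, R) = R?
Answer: -6460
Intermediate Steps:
A(y, R) = -2 + R
X(s, a) = 6 + a + s (X(s, a) = (a + s) + 6 = 6 + a + s)
r(z, J) = J + 3*z (r(z, J) = (6 - 1 - 2)*z + J = 3*z + J = J + 3*z)
((-38 + 21)*(1 - 5*4))*r(-5, A(-3, -3)) = ((-38 + 21)*(1 - 5*4))*((-2 - 3) + 3*(-5)) = (-17*(1 - 20))*(-5 - 15) = -17*(-19)*(-20) = 323*(-20) = -6460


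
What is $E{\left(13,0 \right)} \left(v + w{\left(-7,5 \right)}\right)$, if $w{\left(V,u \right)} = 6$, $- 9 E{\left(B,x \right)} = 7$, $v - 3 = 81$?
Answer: $-70$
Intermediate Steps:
$v = 84$ ($v = 3 + 81 = 84$)
$E{\left(B,x \right)} = - \frac{7}{9}$ ($E{\left(B,x \right)} = \left(- \frac{1}{9}\right) 7 = - \frac{7}{9}$)
$E{\left(13,0 \right)} \left(v + w{\left(-7,5 \right)}\right) = - \frac{7 \left(84 + 6\right)}{9} = \left(- \frac{7}{9}\right) 90 = -70$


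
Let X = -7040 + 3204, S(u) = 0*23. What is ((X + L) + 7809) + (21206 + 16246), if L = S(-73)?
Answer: 41425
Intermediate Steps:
S(u) = 0
X = -3836
L = 0
((X + L) + 7809) + (21206 + 16246) = ((-3836 + 0) + 7809) + (21206 + 16246) = (-3836 + 7809) + 37452 = 3973 + 37452 = 41425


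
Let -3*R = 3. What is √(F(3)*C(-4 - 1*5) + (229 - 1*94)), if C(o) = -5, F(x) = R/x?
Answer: √1230/3 ≈ 11.690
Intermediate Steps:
R = -1 (R = -⅓*3 = -1)
F(x) = -1/x
√(F(3)*C(-4 - 1*5) + (229 - 1*94)) = √(-1/3*(-5) + (229 - 1*94)) = √(-1*⅓*(-5) + (229 - 94)) = √(-⅓*(-5) + 135) = √(5/3 + 135) = √(410/3) = √1230/3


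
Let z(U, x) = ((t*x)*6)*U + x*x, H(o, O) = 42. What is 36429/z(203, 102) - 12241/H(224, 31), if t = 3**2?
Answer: -255792245/877744 ≈ -291.42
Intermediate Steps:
t = 9
z(U, x) = x**2 + 54*U*x (z(U, x) = ((9*x)*6)*U + x*x = (54*x)*U + x**2 = 54*U*x + x**2 = x**2 + 54*U*x)
36429/z(203, 102) - 12241/H(224, 31) = 36429/((102*(102 + 54*203))) - 12241/42 = 36429/((102*(102 + 10962))) - 12241*1/42 = 36429/((102*11064)) - 12241/42 = 36429/1128528 - 12241/42 = 36429*(1/1128528) - 12241/42 = 12143/376176 - 12241/42 = -255792245/877744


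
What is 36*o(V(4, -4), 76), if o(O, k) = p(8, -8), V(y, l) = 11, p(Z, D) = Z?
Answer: 288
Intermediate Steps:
o(O, k) = 8
36*o(V(4, -4), 76) = 36*8 = 288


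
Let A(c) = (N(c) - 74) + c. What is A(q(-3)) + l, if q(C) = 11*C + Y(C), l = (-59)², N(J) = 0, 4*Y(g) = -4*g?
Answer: 3377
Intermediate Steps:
Y(g) = -g (Y(g) = (-4*g)/4 = -g)
l = 3481
q(C) = 10*C (q(C) = 11*C - C = 10*C)
A(c) = -74 + c (A(c) = (0 - 74) + c = -74 + c)
A(q(-3)) + l = (-74 + 10*(-3)) + 3481 = (-74 - 30) + 3481 = -104 + 3481 = 3377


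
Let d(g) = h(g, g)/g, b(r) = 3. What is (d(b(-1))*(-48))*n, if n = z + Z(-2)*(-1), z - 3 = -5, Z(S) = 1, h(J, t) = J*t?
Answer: 432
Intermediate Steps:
z = -2 (z = 3 - 5 = -2)
d(g) = g (d(g) = (g*g)/g = g²/g = g)
n = -3 (n = -2 + 1*(-1) = -2 - 1 = -3)
(d(b(-1))*(-48))*n = (3*(-48))*(-3) = -144*(-3) = 432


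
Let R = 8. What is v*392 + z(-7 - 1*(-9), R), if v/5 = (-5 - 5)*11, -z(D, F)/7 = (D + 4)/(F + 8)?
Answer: -1724821/8 ≈ -2.1560e+5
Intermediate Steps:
z(D, F) = -7*(4 + D)/(8 + F) (z(D, F) = -7*(D + 4)/(F + 8) = -7*(4 + D)/(8 + F))
v = -550 (v = 5*((-5 - 5)*11) = 5*(-10*11) = 5*(-110) = -550)
v*392 + z(-7 - 1*(-9), R) = -550*392 + 7*(-4 - (-7 - 1*(-9)))/(8 + 8) = -215600 + 7*(-4 - (-7 + 9))/16 = -215600 + 7*(1/16)*(-4 - 1*2) = -215600 + 7*(1/16)*(-4 - 2) = -215600 + 7*(1/16)*(-6) = -215600 - 21/8 = -1724821/8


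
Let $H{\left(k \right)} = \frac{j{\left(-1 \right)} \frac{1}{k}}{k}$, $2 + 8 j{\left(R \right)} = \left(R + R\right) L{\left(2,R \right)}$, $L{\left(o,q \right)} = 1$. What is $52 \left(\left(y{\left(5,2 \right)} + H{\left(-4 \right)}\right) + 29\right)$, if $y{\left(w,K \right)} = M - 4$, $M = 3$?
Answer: $\frac{11635}{8} \approx 1454.4$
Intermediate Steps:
$j{\left(R \right)} = - \frac{1}{4} + \frac{R}{4}$ ($j{\left(R \right)} = - \frac{1}{4} + \frac{\left(R + R\right) 1}{8} = - \frac{1}{4} + \frac{2 R 1}{8} = - \frac{1}{4} + \frac{2 R}{8} = - \frac{1}{4} + \frac{R}{4}$)
$y{\left(w,K \right)} = -1$ ($y{\left(w,K \right)} = 3 - 4 = -1$)
$H{\left(k \right)} = - \frac{1}{2 k^{2}}$ ($H{\left(k \right)} = \frac{\left(- \frac{1}{4} + \frac{1}{4} \left(-1\right)\right) \frac{1}{k}}{k} = \frac{\left(- \frac{1}{4} - \frac{1}{4}\right) \frac{1}{k}}{k} = \frac{\left(- \frac{1}{2}\right) \frac{1}{k}}{k} = - \frac{1}{2 k^{2}}$)
$52 \left(\left(y{\left(5,2 \right)} + H{\left(-4 \right)}\right) + 29\right) = 52 \left(\left(-1 - \frac{1}{2 \cdot 16}\right) + 29\right) = 52 \left(\left(-1 - \frac{1}{32}\right) + 29\right) = 52 \left(- \frac{33}{32} + 29\right) = 52 \cdot \frac{895}{32} = \frac{11635}{8}$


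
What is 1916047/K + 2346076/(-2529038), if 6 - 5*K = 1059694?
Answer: -1908206210587/191427944296 ≈ -9.9683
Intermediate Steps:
K = -1059688/5 (K = 6/5 - 1/5*1059694 = 6/5 - 1059694/5 = -1059688/5 ≈ -2.1194e+5)
1916047/K + 2346076/(-2529038) = 1916047/(-1059688/5) + 2346076/(-2529038) = 1916047*(-5/1059688) + 2346076*(-1/2529038) = -1368605/151384 - 1173038/1264519 = -1908206210587/191427944296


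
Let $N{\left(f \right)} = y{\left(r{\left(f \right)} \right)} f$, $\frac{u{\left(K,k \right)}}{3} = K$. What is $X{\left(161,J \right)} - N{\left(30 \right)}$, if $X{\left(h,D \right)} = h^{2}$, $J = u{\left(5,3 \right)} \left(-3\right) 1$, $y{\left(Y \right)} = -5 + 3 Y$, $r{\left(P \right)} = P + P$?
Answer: $20671$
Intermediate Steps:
$u{\left(K,k \right)} = 3 K$
$r{\left(P \right)} = 2 P$
$N{\left(f \right)} = f \left(-5 + 6 f\right)$ ($N{\left(f \right)} = \left(-5 + 3 \cdot 2 f\right) f = \left(-5 + 6 f\right) f = f \left(-5 + 6 f\right)$)
$J = -45$ ($J = 3 \cdot 5 \left(-3\right) 1 = 15 \left(-3\right) 1 = \left(-45\right) 1 = -45$)
$X{\left(161,J \right)} - N{\left(30 \right)} = 161^{2} - 30 \left(-5 + 6 \cdot 30\right) = 25921 - 30 \left(-5 + 180\right) = 25921 - 30 \cdot 175 = 25921 - 5250 = 20671$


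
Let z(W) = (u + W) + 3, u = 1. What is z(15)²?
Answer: 361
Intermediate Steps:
z(W) = 4 + W (z(W) = (1 + W) + 3 = 4 + W)
z(15)² = (4 + 15)² = 19² = 361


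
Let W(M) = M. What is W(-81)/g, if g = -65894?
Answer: 81/65894 ≈ 0.0012292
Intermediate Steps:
W(-81)/g = -81/(-65894) = -81*(-1/65894) = 81/65894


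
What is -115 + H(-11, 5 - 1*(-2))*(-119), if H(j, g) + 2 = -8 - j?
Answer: -234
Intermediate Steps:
H(j, g) = -10 - j (H(j, g) = -2 + (-8 - j) = -10 - j)
-115 + H(-11, 5 - 1*(-2))*(-119) = -115 + (-10 - 1*(-11))*(-119) = -115 + (-10 + 11)*(-119) = -115 + 1*(-119) = -115 - 119 = -234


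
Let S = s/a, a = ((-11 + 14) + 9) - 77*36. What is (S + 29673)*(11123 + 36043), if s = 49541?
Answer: 643406648479/460 ≈ 1.3987e+9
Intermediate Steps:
a = -2760 (a = (3 + 9) - 2772 = 12 - 2772 = -2760)
S = -49541/2760 (S = 49541/(-2760) = 49541*(-1/2760) = -49541/2760 ≈ -17.950)
(S + 29673)*(11123 + 36043) = (-49541/2760 + 29673)*(11123 + 36043) = (81847939/2760)*47166 = 643406648479/460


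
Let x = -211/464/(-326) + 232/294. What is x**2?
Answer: 308973463124881/494431157412864 ≈ 0.62491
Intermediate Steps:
x = 17577641/22235808 (x = -211*1/464*(-1/326) + 232*(1/294) = -211/464*(-1/326) + 116/147 = 211/151264 + 116/147 = 17577641/22235808 ≈ 0.79051)
x**2 = (17577641/22235808)**2 = 308973463124881/494431157412864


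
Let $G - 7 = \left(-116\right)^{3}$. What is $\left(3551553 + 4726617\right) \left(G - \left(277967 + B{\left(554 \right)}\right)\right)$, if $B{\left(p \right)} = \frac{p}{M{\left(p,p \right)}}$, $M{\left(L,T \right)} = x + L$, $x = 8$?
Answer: $- \frac{4277486176212210}{281} \approx -1.5222 \cdot 10^{13}$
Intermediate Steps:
$M{\left(L,T \right)} = 8 + L$
$B{\left(p \right)} = \frac{p}{8 + p}$
$G = -1560889$ ($G = 7 + \left(-116\right)^{3} = 7 - 1560896 = -1560889$)
$\left(3551553 + 4726617\right) \left(G - \left(277967 + B{\left(554 \right)}\right)\right) = \left(3551553 + 4726617\right) \left(-1560889 - \left(277967 + \frac{554}{8 + 554}\right)\right) = 8278170 \left(-1560889 - \frac{78109004}{281}\right) = 8278170 \left(- \frac{516718813}{281}\right) = - \frac{4277486176212210}{281}$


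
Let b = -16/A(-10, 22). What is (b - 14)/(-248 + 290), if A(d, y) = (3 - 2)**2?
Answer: -5/7 ≈ -0.71429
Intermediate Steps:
A(d, y) = 1 (A(d, y) = 1**2 = 1)
b = -16 (b = -16/1 = -16*1 = -16)
(b - 14)/(-248 + 290) = (-16 - 14)/(-248 + 290) = -30/42 = -30*1/42 = -5/7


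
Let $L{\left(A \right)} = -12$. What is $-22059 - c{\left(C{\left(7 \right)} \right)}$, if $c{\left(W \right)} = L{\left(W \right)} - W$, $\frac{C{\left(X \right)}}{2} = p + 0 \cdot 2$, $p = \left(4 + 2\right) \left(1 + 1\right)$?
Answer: $-22023$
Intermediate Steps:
$p = 12$ ($p = 6 \cdot 2 = 12$)
$C{\left(X \right)} = 24$ ($C{\left(X \right)} = 2 \left(12 + 0 \cdot 2\right) = 2 \left(12 + 0\right) = 2 \cdot 12 = 24$)
$c{\left(W \right)} = -12 - W$
$-22059 - c{\left(C{\left(7 \right)} \right)} = -22059 - \left(-12 - 24\right) = -22059 - -36 = -22059 + 36 = -22023$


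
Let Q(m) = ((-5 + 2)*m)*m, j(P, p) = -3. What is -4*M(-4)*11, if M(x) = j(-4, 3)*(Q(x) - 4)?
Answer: -6864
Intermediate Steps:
Q(m) = -3*m² (Q(m) = (-3*m)*m = -3*m²)
M(x) = 12 + 9*x² (M(x) = -3*(-3*x² - 4) = -3*(-4 - 3*x²) = 12 + 9*x²)
-4*M(-4)*11 = -4*(12 + 9*(-4)²)*11 = -4*(12 + 9*16)*11 = -4*(12 + 144)*11 = -4*156*11 = -624*11 = -6864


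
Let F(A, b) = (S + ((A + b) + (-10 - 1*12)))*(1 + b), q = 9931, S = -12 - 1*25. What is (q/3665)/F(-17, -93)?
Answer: 9931/56983420 ≈ 0.00017428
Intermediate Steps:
S = -37 (S = -12 - 25 = -37)
F(A, b) = (1 + b)*(-59 + A + b) (F(A, b) = (-37 + ((A + b) + (-10 - 1*12)))*(1 + b) = (-37 + ((A + b) + (-10 - 12)))*(1 + b) = (-37 + ((A + b) - 22))*(1 + b) = (-37 + (-22 + A + b))*(1 + b) = (-59 + A + b)*(1 + b) = (1 + b)*(-59 + A + b))
(q/3665)/F(-17, -93) = (9931/3665)/(-59 - 17 + (-93)² - 58*(-93) - 17*(-93)) = (9931*(1/3665))/(-59 - 17 + 8649 + 5394 + 1581) = (9931/3665)/15548 = (9931/3665)*(1/15548) = 9931/56983420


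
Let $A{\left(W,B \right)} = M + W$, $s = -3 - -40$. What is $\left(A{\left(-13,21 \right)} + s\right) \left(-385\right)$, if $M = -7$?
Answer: $-6545$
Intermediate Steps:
$s = 37$ ($s = -3 + 40 = 37$)
$A{\left(W,B \right)} = -7 + W$
$\left(A{\left(-13,21 \right)} + s\right) \left(-385\right) = \left(\left(-7 - 13\right) + 37\right) \left(-385\right) = \left(-20 + 37\right) \left(-385\right) = 17 \left(-385\right) = -6545$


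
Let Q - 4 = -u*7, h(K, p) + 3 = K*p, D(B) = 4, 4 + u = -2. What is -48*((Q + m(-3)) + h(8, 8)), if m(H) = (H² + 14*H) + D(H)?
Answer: -3744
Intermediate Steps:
u = -6 (u = -4 - 2 = -6)
h(K, p) = -3 + K*p
m(H) = 4 + H² + 14*H (m(H) = (H² + 14*H) + 4 = 4 + H² + 14*H)
Q = 46 (Q = 4 - 1*(-6)*7 = 4 + 6*7 = 4 + 42 = 46)
-48*((Q + m(-3)) + h(8, 8)) = -48*((46 + (4 + (-3)² + 14*(-3))) + (-3 + 8*8)) = -48*((46 + (4 + 9 - 42)) + (-3 + 64)) = -48*((46 - 29) + 61) = -48*(17 + 61) = -48*78 = -3744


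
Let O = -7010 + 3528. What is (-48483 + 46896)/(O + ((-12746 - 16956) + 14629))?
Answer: 529/6185 ≈ 0.085530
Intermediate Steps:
O = -3482
(-48483 + 46896)/(O + ((-12746 - 16956) + 14629)) = (-48483 + 46896)/(-3482 + ((-12746 - 16956) + 14629)) = -1587/(-3482 + (-29702 + 14629)) = -1587/(-3482 - 15073) = -1587/(-18555) = -1587*(-1/18555) = 529/6185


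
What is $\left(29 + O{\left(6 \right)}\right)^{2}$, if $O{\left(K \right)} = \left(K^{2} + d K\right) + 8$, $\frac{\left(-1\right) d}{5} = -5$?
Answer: $49729$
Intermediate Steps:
$d = 25$ ($d = \left(-5\right) \left(-5\right) = 25$)
$O{\left(K \right)} = 8 + K^{2} + 25 K$ ($O{\left(K \right)} = \left(K^{2} + 25 K\right) + 8 = 8 + K^{2} + 25 K$)
$\left(29 + O{\left(6 \right)}\right)^{2} = \left(29 + \left(8 + 6^{2} + 25 \cdot 6\right)\right)^{2} = \left(29 + \left(8 + 36 + 150\right)\right)^{2} = \left(29 + 194\right)^{2} = 223^{2} = 49729$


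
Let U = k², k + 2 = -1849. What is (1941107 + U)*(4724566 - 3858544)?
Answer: 4648206808776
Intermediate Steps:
k = -1851 (k = -2 - 1849 = -1851)
U = 3426201 (U = (-1851)² = 3426201)
(1941107 + U)*(4724566 - 3858544) = (1941107 + 3426201)*(4724566 - 3858544) = 5367308*866022 = 4648206808776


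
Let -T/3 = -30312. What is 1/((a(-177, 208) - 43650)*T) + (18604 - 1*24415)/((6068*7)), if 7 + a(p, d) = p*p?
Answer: -1628618484491/11904525605952 ≈ -0.13681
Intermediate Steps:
T = 90936 (T = -3*(-30312) = 90936)
a(p, d) = -7 + p**2 (a(p, d) = -7 + p*p = -7 + p**2)
1/((a(-177, 208) - 43650)*T) + (18604 - 1*24415)/((6068*7)) = 1/((-7 + (-177)**2) - 43650*90936) + (18604 - 1*24415)/((6068*7)) = (1/90936)/((-7 + 31329) - 43650) + (18604 - 24415)/42476 = (1/90936)/(31322 - 43650) - 5811*1/42476 = (1/90936)/(-12328) - 5811/42476 = -1/12328*1/90936 - 5811/42476 = -1/1121059008 - 5811/42476 = -1628618484491/11904525605952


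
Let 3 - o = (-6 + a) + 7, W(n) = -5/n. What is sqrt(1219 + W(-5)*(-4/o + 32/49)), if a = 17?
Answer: sqrt(13449615)/105 ≈ 34.927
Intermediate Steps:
o = -15 (o = 3 - ((-6 + 17) + 7) = 3 - (11 + 7) = 3 - 1*18 = 3 - 18 = -15)
sqrt(1219 + W(-5)*(-4/o + 32/49)) = sqrt(1219 + (-5/(-5))*(-4/(-15) + 32/49)) = sqrt(1219 + (-5*(-1/5))*(-4*(-1/15) + 32*(1/49))) = sqrt(1219 + 1*(4/15 + 32/49)) = sqrt(1219 + 1*(676/735)) = sqrt(1219 + 676/735) = sqrt(896641/735) = sqrt(13449615)/105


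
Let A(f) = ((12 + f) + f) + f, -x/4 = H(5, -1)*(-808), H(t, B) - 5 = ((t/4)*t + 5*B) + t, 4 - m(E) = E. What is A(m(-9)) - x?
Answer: -36309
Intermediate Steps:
m(E) = 4 - E
H(t, B) = 5 + t + 5*B + t²/4 (H(t, B) = 5 + (((t/4)*t + 5*B) + t) = 5 + ((t²/4 + 5*B) + t) = 5 + ((5*B + t²/4) + t) = 5 + (t + 5*B + t²/4) = 5 + t + 5*B + t²/4)
x = 36360 (x = -4*(5 + 5 + 5*(-1) + (¼)*5²)*(-808) = -4*(5 + 5 - 5 + (¼)*25)*(-808) = -4*(5 + 5 - 5 + 25/4)*(-808) = -45*(-808) = -4*(-9090) = 36360)
A(f) = 12 + 3*f (A(f) = (12 + 2*f) + f = 12 + 3*f)
A(m(-9)) - x = (12 + 3*(4 - 1*(-9))) - 1*36360 = (12 + 3*(4 + 9)) - 36360 = (12 + 3*13) - 36360 = (12 + 39) - 36360 = 51 - 36360 = -36309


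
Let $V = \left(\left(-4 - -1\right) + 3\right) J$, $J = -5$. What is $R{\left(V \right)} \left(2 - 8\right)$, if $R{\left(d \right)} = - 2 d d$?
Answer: $0$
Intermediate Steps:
$V = 0$ ($V = \left(\left(-4 - -1\right) + 3\right) \left(-5\right) = \left(\left(-4 + 1\right) + 3\right) \left(-5\right) = \left(-3 + 3\right) \left(-5\right) = 0 \left(-5\right) = 0$)
$R{\left(d \right)} = - 2 d^{2}$
$R{\left(V \right)} \left(2 - 8\right) = - 2 \cdot 0^{2} \left(2 - 8\right) = \left(-2\right) 0 \left(2 - 8\right) = 0 \left(-6\right) = 0$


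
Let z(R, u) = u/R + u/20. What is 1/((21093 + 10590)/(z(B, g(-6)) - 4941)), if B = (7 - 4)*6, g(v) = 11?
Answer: -889171/5702940 ≈ -0.15591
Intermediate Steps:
B = 18 (B = 3*6 = 18)
z(R, u) = u/20 + u/R (z(R, u) = u/R + u*(1/20) = u/R + u/20 = u/20 + u/R)
1/((21093 + 10590)/(z(B, g(-6)) - 4941)) = 1/((21093 + 10590)/(((1/20)*11 + 11/18) - 4941)) = 1/(31683/((11/20 + 11*(1/18)) - 4941)) = 1/(31683/((11/20 + 11/18) - 4941)) = 1/(31683/(209/180 - 4941)) = 1/(31683/(-889171/180)) = 1/(31683*(-180/889171)) = 1/(-5702940/889171) = -889171/5702940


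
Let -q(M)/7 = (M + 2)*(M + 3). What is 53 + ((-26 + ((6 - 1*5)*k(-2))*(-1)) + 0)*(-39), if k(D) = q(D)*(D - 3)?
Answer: 1067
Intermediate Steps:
q(M) = -7*(2 + M)*(3 + M) (q(M) = -7*(M + 2)*(M + 3) = -7*(2 + M)*(3 + M))
k(D) = (-3 + D)*(-42 - 35*D - 7*D²) (k(D) = (-42 - 35*D - 7*D²)*(D - 3) = (-42 - 35*D - 7*D²)*(-3 + D) = (-3 + D)*(-42 - 35*D - 7*D²))
53 + ((-26 + ((6 - 1*5)*k(-2))*(-1)) + 0)*(-39) = 53 + ((-26 + ((6 - 1*5)*(-7*(-3 - 2)*(6 + (-2)² + 5*(-2))))*(-1)) + 0)*(-39) = 53 + ((-26 + ((6 - 5)*(-7*(-5)*(6 + 4 - 10)))*(-1)) + 0)*(-39) = 53 + ((-26 + (1*(-7*(-5)*0))*(-1)) + 0)*(-39) = 53 + ((-26 + (1*0)*(-1)) + 0)*(-39) = 53 + ((-26 + 0*(-1)) + 0)*(-39) = 53 + ((-26 + 0) + 0)*(-39) = 53 + (-26 + 0)*(-39) = 53 - 26*(-39) = 53 + 1014 = 1067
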